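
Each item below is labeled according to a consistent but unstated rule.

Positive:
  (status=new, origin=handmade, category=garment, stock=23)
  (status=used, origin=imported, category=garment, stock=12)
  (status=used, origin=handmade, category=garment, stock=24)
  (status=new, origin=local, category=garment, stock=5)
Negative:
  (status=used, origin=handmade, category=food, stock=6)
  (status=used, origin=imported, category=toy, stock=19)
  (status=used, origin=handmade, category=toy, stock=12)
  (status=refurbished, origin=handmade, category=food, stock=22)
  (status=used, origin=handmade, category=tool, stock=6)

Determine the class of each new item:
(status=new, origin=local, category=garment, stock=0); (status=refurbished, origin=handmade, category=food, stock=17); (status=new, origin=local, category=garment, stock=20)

All 'Positive' examples share one property — category is garment — and every 'Negative' example lacks it.
Positive: (status=new, origin=local, category=garment, stock=0), since category is garment. Negative: (status=refurbished, origin=handmade, category=food, stock=17), since category is food. Positive: (status=new, origin=local, category=garment, stock=20), since category is garment.

Positive, Negative, Positive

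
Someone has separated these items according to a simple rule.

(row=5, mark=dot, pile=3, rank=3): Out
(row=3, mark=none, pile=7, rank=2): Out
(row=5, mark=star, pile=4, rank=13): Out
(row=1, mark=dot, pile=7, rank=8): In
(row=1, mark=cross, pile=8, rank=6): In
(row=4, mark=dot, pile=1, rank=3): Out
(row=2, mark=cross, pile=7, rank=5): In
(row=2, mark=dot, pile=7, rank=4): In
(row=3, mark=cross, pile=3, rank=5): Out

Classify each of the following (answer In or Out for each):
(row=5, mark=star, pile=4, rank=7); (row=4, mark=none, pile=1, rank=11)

Out, Out

The classifier is using: row ≤ 2.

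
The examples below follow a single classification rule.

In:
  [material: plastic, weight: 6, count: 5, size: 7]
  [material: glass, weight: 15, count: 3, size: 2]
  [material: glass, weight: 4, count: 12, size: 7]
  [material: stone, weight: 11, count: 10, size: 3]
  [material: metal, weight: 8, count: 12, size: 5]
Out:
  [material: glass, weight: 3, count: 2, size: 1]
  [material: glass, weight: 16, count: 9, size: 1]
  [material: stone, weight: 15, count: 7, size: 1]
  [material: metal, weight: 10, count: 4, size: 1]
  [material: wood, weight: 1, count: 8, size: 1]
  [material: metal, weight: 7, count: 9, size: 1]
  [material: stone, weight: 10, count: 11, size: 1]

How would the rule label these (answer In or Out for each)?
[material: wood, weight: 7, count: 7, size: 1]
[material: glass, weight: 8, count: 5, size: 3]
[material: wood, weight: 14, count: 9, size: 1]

Out, In, Out

The distinguishing property — size ≥ 2 — holds for all the 'In' cases and none of the 'Out' cases.
[material: wood, weight: 7, count: 7, size: 1]: size = 1 — lacks this property, so Out.
[material: glass, weight: 8, count: 5, size: 3]: size = 3 — qualifies, so In.
[material: wood, weight: 14, count: 9, size: 1]: size = 1 — lacks this property, so Out.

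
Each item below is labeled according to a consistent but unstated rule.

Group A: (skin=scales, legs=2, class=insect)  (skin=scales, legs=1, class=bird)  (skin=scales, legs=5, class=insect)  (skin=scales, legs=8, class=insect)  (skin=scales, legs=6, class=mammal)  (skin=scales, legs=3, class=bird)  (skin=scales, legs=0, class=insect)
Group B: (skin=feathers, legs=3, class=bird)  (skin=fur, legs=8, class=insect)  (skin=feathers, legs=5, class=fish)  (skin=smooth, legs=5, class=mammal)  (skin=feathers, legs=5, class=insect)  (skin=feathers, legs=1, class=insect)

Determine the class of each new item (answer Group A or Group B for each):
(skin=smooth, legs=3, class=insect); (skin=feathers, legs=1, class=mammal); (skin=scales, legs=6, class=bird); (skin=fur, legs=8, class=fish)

All 'Group A' examples share one property — skin is scales — and every 'Group B' example lacks it.
(skin=smooth, legs=3, class=insect) → skin is smooth → Group B.
(skin=feathers, legs=1, class=mammal) → skin is feathers → Group B.
(skin=scales, legs=6, class=bird) → skin is scales → Group A.
(skin=fur, legs=8, class=fish) → skin is fur → Group B.

Group B, Group B, Group A, Group B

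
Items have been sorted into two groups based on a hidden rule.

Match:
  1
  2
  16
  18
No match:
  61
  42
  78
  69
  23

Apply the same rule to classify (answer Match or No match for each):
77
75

No match, No match

The common property of the 'Match' items is: at most 18. No 'No match' item has it.
77: 77 > 18, fails this test → No match. 75: 75 > 18, fails this test → No match.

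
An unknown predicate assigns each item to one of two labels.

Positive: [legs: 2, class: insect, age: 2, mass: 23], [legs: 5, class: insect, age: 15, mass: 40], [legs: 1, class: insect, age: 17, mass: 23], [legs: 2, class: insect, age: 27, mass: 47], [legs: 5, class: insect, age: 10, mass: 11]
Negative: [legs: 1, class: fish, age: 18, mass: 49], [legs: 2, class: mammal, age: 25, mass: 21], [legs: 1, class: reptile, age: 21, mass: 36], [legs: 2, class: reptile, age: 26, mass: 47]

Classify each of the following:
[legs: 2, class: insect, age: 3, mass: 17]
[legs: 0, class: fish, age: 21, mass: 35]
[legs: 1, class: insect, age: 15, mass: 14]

Rule: class is insect. This holds for each 'Positive' example and fails for each 'Negative' one.

Positive, Negative, Positive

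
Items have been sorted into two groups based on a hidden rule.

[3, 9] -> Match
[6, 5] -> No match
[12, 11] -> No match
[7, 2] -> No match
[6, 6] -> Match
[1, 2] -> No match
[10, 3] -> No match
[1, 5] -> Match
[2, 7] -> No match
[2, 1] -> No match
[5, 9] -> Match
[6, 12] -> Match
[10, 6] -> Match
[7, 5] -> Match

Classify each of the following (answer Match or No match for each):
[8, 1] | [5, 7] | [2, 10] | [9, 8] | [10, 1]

No match, Match, Match, No match, No match

'Match' ⟺ sum is even.
[8, 1]: 8+1 = 9 — does not satisfy this, so No match.
[5, 7]: 5+7 = 12 — qualifies, so Match.
[2, 10]: 2+10 = 12 — qualifies, so Match.
[9, 8]: 9+8 = 17 — does not satisfy this, so No match.
[10, 1]: 10+1 = 11 — does not satisfy this, so No match.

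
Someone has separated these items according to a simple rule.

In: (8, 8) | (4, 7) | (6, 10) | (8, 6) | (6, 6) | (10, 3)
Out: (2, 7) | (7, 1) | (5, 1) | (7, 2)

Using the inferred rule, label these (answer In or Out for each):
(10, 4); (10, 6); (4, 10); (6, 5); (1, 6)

'In' ⟺ sum ≥ 11.

In, In, In, In, Out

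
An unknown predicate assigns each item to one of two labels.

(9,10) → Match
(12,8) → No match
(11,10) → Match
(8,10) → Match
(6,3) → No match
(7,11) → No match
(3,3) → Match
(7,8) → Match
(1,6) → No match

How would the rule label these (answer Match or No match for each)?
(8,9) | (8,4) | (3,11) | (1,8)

The simplest hypothesis consistent with all the labels is: |first − second| ≤ 2.
(8,9): |8−9| = 1 — satisfies this, so Match.
(8,4): |8−4| = 4 — lacks this property, so No match.
(3,11): |3−11| = 8 — lacks this property, so No match.
(1,8): |1−8| = 7 — lacks this property, so No match.

Match, No match, No match, No match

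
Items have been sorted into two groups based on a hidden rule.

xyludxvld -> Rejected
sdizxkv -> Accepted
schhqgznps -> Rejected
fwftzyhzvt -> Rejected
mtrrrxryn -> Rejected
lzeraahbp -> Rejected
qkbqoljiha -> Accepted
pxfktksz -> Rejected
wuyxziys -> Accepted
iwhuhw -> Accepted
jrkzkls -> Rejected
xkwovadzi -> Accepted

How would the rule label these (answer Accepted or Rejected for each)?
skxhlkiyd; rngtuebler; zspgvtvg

Accepted, Rejected, Rejected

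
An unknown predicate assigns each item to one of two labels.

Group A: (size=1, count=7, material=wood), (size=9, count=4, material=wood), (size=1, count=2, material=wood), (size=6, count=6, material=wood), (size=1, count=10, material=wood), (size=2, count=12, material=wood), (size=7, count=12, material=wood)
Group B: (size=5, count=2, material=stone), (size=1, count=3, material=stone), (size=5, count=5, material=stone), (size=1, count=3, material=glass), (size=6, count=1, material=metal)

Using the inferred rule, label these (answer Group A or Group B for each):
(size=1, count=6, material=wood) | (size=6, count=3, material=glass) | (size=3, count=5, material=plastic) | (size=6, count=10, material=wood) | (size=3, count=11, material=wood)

All 'Group A' examples share one property — material is wood — and every 'Group B' example lacks it.

Group A, Group B, Group B, Group A, Group A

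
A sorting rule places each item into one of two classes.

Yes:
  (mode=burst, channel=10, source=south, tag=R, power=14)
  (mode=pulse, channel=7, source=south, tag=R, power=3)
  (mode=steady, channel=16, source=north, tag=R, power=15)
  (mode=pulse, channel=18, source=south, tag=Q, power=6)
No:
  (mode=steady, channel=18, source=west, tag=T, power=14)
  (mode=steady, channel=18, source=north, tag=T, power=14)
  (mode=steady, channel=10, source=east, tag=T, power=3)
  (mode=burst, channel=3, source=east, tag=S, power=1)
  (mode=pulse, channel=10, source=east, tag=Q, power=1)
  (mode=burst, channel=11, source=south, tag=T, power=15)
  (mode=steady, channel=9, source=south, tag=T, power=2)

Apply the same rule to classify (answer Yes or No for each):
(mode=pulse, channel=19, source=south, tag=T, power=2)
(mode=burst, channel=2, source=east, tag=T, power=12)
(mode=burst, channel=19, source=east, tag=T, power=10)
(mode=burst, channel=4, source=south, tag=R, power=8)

The pattern is that an item is 'Yes' exactly when: tag is R OR power = 6.
(mode=pulse, channel=19, source=south, tag=T, power=2): No (tag is T, power = 2). (mode=burst, channel=2, source=east, tag=T, power=12): No (tag is T, power = 12). (mode=burst, channel=19, source=east, tag=T, power=10): No (tag is T, power = 10). (mode=burst, channel=4, source=south, tag=R, power=8): Yes (tag is R, power = 8).

No, No, No, Yes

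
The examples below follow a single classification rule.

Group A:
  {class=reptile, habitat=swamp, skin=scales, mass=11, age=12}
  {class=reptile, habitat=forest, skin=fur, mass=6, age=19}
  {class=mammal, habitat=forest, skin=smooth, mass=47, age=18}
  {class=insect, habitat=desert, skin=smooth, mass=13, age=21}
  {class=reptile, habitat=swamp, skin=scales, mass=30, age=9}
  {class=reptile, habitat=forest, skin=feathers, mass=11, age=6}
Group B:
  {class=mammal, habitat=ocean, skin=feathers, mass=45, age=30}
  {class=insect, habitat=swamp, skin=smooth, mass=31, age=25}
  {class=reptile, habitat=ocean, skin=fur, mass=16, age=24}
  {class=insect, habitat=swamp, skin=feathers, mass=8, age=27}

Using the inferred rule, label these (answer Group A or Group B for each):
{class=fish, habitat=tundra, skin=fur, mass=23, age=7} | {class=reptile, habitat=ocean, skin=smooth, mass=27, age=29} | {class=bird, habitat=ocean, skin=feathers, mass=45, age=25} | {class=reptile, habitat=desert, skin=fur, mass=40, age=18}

Group A, Group B, Group B, Group A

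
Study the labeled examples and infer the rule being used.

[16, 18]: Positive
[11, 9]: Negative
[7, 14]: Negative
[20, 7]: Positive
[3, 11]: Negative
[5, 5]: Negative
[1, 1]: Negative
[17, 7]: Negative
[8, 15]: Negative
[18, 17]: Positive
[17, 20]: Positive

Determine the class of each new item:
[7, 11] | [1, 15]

All 'Positive' examples share one property — sum ≥ 27 — and every 'Negative' example lacks it.
Negative: [7, 11], since 7+11 = 18.
Negative: [1, 15], since 1+15 = 16.

Negative, Negative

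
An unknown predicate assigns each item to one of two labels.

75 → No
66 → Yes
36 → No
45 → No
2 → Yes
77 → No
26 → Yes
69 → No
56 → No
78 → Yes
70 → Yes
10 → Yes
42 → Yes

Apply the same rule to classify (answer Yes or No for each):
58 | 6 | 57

The distinguishing property — ≡ 2 (mod 4) — holds for all the 'Yes' cases and none of the 'No' cases.

Yes, Yes, No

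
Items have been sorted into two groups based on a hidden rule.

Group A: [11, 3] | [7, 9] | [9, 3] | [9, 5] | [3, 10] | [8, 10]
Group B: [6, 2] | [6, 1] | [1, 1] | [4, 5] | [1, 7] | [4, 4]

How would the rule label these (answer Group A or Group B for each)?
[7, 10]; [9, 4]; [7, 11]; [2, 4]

Group A, Group A, Group A, Group B

The classifier is using: sum ≥ 12.
[7, 10]: 7+10 = 17 — passes, so Group A. [9, 4]: 9+4 = 13 — passes, so Group A. [7, 11]: 7+11 = 18 — passes, so Group A. [2, 4]: 2+4 = 6 — fails the rule, so Group B.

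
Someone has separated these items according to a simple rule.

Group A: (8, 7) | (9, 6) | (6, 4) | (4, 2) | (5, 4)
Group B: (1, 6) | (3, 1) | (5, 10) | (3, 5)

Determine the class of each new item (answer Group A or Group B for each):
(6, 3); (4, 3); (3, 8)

Group A, Group A, Group B

All 'Group A' examples share one property — first > second AND sum ≥ 6 — and every 'Group B' example lacks it.
(6, 3) → 6 > 3, 6+3 = 9 → Group A.
(4, 3) → 4 > 3, 4+3 = 7 → Group A.
(3, 8) → 3 < 8, 3+8 = 11 → Group B.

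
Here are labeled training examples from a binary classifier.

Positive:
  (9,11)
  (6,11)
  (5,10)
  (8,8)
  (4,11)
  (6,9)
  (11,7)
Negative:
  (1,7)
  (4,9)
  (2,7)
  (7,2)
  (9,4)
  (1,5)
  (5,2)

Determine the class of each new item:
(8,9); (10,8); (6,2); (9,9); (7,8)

Every 'Positive' example satisfies: sum ≥ 15. None of the 'Negative' examples do.
(8,9): Positive (8+9 = 17). (10,8): Positive (10+8 = 18). (6,2): Negative (6+2 = 8). (9,9): Positive (9+9 = 18). (7,8): Positive (7+8 = 15).

Positive, Positive, Negative, Positive, Positive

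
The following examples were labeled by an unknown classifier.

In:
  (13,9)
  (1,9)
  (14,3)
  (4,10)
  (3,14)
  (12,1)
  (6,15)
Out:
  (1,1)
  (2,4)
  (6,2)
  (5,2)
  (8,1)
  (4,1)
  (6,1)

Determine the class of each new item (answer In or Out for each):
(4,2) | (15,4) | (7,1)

Every 'In' example satisfies: sum ≥ 10. None of the 'Out' examples do.
(4,2): Out (4+2 = 6).
(15,4): In (15+4 = 19).
(7,1): Out (7+1 = 8).

Out, In, Out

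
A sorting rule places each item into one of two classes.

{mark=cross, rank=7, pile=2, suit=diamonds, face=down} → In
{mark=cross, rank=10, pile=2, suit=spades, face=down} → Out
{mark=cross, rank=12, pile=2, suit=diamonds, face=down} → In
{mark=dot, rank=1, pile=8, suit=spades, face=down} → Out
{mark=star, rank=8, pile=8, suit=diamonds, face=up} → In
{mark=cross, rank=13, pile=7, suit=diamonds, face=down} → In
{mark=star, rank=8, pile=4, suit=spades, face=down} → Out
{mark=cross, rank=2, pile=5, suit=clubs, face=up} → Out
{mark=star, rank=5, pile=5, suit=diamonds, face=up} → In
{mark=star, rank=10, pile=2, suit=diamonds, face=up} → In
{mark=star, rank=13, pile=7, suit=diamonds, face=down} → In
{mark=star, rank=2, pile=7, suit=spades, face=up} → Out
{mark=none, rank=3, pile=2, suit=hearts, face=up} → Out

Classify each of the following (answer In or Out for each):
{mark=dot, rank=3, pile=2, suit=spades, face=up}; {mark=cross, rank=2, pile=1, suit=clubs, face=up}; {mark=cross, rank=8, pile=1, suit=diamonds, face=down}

Out, Out, In

A rule that fits every label: suit is diamonds — true of each 'In' example, false of each 'Out' one.
Out: {mark=dot, rank=3, pile=2, suit=spades, face=up}, since suit is spades.
Out: {mark=cross, rank=2, pile=1, suit=clubs, face=up}, since suit is clubs.
In: {mark=cross, rank=8, pile=1, suit=diamonds, face=down}, since suit is diamonds.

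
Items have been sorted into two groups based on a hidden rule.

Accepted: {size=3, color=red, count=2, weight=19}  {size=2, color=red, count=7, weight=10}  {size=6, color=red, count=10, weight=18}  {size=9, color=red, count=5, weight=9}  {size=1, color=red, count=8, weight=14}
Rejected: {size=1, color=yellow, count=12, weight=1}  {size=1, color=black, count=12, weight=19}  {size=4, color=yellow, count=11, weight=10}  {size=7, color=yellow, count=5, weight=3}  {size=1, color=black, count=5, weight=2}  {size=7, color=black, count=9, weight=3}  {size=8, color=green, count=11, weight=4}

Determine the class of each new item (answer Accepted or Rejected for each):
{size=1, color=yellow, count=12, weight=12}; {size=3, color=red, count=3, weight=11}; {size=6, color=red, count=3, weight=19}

Rejected, Accepted, Accepted

The pattern is that an item is 'Accepted' exactly when: color is red.
{size=1, color=yellow, count=12, weight=12} — color is yellow, hence Rejected. {size=3, color=red, count=3, weight=11} — color is red, hence Accepted. {size=6, color=red, count=3, weight=19} — color is red, hence Accepted.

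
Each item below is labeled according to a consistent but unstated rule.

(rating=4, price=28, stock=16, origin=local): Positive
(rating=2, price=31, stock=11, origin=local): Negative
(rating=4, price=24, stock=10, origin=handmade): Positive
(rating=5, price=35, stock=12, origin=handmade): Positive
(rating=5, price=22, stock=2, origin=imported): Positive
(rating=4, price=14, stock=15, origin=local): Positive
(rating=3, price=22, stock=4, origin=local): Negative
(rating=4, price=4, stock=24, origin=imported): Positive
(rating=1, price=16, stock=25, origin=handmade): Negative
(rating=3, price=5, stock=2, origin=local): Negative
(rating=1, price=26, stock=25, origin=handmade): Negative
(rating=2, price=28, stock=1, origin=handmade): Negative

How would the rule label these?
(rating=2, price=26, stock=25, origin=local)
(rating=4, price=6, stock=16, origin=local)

Every 'Positive' example satisfies: rating ≥ 4. None of the 'Negative' examples do.
(rating=2, price=26, stock=25, origin=local): rating = 2, fails the rule → Negative. (rating=4, price=6, stock=16, origin=local): rating = 4, matches → Positive.

Negative, Positive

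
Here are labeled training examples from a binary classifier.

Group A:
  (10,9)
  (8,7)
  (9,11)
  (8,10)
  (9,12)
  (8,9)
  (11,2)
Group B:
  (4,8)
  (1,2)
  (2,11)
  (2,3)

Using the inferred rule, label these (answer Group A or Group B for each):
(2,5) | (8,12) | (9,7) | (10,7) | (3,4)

The simplest hypothesis consistent with all the labels is: first ≥ 7.
(2,5): Group B (first 2). (8,12): Group A (first 8). (9,7): Group A (first 9). (10,7): Group A (first 10). (3,4): Group B (first 3).

Group B, Group A, Group A, Group A, Group B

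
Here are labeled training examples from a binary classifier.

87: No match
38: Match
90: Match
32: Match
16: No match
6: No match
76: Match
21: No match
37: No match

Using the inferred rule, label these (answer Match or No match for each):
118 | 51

Match, No match

The pattern is that an item is 'Match' exactly when: even AND at least 21.
118: 118 is even, 118 ≥ 21 — matches, so Match.
51: 51 is odd, 51 ≥ 21 — lacks this property, so No match.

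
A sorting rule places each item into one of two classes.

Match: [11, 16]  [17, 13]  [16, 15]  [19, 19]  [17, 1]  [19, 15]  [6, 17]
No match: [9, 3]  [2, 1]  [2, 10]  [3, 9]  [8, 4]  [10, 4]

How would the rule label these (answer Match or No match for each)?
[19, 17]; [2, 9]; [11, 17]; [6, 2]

Match, No match, Match, No match

One predicate separates the groups cleanly: sum ≥ 18.
Match: [19, 17], since 19+17 = 36. No match: [2, 9], since 2+9 = 11. Match: [11, 17], since 11+17 = 28. No match: [6, 2], since 6+2 = 8.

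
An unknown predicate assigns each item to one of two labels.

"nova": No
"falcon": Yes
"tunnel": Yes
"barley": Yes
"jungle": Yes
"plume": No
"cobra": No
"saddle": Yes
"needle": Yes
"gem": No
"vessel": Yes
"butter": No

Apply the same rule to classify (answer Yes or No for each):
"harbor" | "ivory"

No, No

The rule appears to be: even length AND contains 'l'.
"harbor": length 6, no 'l' — does not fit, so No.
"ivory": length 5, no 'l' — does not fit, so No.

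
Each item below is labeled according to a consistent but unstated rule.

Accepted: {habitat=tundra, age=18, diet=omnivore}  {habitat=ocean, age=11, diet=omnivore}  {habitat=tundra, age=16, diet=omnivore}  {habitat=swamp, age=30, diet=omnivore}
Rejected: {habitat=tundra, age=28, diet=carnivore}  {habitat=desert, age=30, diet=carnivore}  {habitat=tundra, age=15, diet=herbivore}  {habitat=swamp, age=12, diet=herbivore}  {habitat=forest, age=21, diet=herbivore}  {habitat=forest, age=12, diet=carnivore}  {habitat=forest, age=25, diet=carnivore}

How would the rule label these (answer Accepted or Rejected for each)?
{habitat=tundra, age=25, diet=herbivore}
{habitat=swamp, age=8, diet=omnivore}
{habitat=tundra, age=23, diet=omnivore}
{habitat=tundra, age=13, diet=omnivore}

Rejected, Accepted, Accepted, Accepted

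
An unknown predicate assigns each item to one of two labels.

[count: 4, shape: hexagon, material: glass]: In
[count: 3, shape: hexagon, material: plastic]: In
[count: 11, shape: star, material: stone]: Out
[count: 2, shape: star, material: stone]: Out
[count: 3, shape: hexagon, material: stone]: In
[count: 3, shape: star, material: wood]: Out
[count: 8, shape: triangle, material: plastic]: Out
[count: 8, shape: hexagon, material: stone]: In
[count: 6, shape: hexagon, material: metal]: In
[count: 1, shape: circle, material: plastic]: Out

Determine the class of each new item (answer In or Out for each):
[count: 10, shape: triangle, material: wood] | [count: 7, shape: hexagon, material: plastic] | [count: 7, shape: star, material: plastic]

Every 'In' example satisfies: shape is hexagon. None of the 'Out' examples do.
[count: 10, shape: triangle, material: wood]: shape is triangle — does not pass, so Out. [count: 7, shape: hexagon, material: plastic]: shape is hexagon — satisfies this, so In. [count: 7, shape: star, material: plastic]: shape is star — does not pass, so Out.

Out, In, Out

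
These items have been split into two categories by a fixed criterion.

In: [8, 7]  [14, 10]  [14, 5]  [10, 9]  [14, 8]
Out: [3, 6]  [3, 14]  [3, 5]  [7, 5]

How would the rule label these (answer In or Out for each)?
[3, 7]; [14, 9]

Out, In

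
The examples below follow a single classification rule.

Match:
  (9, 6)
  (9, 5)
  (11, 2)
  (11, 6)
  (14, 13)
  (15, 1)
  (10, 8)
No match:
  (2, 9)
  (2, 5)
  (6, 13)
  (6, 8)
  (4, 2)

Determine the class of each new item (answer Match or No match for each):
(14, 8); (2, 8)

Match, No match

All 'Match' examples share one property — first ≥ 8 — and every 'No match' example lacks it.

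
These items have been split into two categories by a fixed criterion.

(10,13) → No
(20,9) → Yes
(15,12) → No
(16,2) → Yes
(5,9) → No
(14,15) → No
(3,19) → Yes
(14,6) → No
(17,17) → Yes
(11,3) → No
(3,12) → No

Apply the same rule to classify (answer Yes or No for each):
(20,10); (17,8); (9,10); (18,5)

Yes, Yes, No, Yes

The rule appears to be: max ≥ 16.
(20,10): Yes (max 20).
(17,8): Yes (max 17).
(9,10): No (max 10).
(18,5): Yes (max 18).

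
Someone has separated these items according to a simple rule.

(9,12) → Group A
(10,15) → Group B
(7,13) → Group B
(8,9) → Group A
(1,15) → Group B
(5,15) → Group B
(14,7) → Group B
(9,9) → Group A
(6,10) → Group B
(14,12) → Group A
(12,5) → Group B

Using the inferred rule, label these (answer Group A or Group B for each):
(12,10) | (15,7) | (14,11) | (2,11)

Group A, Group B, Group A, Group B

A rule that fits every label: |first − second| ≤ 3 — true of each 'Group A' example, false of each 'Group B' one.
(12,10): Group A (|12−10| = 2).
(15,7): Group B (|15−7| = 8).
(14,11): Group A (|14−11| = 3).
(2,11): Group B (|2−11| = 9).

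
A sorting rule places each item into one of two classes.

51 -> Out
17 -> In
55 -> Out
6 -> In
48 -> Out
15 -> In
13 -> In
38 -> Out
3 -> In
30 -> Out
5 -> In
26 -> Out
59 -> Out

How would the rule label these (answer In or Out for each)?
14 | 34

In, Out

The classifier is using: at most 17.
14: 14 ≤ 17 — meets the rule, so In.
34: 34 > 17 — fails the rule, so Out.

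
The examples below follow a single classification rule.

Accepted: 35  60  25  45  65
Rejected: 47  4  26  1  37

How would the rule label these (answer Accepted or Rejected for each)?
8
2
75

Rejected, Rejected, Accepted

Comparing the two groups points to one rule — multiple of 5.
8: 8 = 5·1 + 3, fails this test → Rejected.
2: 2 = 5·0 + 2, fails this test → Rejected.
75: 75 = 5·15, fits → Accepted.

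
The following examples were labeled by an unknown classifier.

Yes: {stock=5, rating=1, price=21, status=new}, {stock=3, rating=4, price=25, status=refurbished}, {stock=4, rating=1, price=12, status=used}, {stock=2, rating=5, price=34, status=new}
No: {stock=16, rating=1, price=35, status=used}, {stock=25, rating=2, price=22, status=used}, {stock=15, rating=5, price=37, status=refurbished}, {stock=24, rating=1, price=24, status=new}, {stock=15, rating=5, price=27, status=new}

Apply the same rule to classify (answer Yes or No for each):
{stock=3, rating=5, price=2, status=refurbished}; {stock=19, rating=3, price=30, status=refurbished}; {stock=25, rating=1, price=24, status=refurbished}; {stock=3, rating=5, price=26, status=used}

Yes, No, No, Yes

The common property of the 'Yes' items is: stock ≤ 5. No 'No' item has it.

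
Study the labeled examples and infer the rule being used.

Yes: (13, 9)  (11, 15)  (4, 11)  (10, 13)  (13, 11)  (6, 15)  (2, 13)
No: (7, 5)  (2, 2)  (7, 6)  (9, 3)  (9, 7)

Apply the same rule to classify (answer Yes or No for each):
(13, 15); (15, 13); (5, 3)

Yes, Yes, No

The rule appears to be: second ≥ 9.
(13, 15): Yes (second 15).
(15, 13): Yes (second 13).
(5, 3): No (second 3).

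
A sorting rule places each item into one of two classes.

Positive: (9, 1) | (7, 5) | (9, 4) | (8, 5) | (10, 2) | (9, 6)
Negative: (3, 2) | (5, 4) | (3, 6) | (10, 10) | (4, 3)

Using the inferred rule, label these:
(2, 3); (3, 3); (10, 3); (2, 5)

Negative, Negative, Positive, Negative

The common property of the 'Positive' items is: first > second AND sum ≥ 10. No 'Negative' item has it.
(2, 3) → 2 < 3, 2+3 = 5 → Negative. (3, 3) → 3 = 3, 3+3 = 6 → Negative. (10, 3) → 10 > 3, 10+3 = 13 → Positive. (2, 5) → 2 < 5, 2+5 = 7 → Negative.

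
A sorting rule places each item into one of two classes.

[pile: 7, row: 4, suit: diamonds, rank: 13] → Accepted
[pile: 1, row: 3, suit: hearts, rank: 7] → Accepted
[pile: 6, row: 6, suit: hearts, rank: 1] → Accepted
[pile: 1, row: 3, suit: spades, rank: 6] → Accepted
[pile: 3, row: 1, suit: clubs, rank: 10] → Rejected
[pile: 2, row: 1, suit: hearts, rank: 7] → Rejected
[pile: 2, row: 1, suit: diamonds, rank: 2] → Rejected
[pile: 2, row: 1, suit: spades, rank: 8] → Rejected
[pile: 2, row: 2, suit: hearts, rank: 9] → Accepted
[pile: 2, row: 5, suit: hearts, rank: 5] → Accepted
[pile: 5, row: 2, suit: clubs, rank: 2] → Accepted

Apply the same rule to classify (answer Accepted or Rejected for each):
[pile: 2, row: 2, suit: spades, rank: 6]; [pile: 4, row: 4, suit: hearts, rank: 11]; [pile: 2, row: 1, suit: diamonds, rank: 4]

'Accepted' ⟺ row ≥ 2.
[pile: 2, row: 2, suit: spades, rank: 6]: Accepted (row = 2).
[pile: 4, row: 4, suit: hearts, rank: 11]: Accepted (row = 4).
[pile: 2, row: 1, suit: diamonds, rank: 4]: Rejected (row = 1).

Accepted, Accepted, Rejected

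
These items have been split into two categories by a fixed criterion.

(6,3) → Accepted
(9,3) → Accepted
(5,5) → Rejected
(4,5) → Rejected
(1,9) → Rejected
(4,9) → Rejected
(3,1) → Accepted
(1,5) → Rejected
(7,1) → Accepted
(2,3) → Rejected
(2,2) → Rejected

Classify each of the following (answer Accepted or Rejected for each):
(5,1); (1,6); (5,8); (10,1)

The distinguishing property — first > second — holds for all the 'Accepted' cases and none of the 'Rejected' cases.

Accepted, Rejected, Rejected, Accepted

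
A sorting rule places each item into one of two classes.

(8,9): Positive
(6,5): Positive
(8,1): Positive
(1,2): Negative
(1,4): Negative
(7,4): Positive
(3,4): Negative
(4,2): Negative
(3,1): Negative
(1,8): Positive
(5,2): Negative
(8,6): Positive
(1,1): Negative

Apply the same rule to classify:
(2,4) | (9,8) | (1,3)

The classifier is using: sum ≥ 9.
(2,4): 2+4 = 6 — lacks this property, so Negative. (9,8): 9+8 = 17 — satisfies this, so Positive. (1,3): 1+3 = 4 — lacks this property, so Negative.

Negative, Positive, Negative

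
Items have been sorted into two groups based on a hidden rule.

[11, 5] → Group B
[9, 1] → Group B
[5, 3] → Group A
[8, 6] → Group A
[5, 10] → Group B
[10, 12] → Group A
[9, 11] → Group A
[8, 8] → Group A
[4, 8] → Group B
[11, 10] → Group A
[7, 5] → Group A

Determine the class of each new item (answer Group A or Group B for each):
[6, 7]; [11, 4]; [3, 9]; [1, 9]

Group A, Group B, Group B, Group B

The rule appears to be: |first − second| ≤ 2.
[6, 7]: |6−7| = 1, meets the rule → Group A.
[11, 4]: |11−4| = 7, doesn't qualify → Group B.
[3, 9]: |3−9| = 6, doesn't qualify → Group B.
[1, 9]: |1−9| = 8, doesn't qualify → Group B.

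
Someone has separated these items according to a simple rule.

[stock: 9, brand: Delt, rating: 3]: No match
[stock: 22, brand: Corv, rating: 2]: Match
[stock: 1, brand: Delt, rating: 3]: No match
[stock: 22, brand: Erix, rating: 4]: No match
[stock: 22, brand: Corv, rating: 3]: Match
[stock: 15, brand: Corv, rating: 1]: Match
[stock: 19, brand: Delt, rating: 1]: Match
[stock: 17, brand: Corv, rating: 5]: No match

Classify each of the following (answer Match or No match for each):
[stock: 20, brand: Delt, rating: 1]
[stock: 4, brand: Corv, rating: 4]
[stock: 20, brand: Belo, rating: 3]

Match, No match, Match

All 'Match' examples share one property — rating ≤ 3 AND stock ≥ 15 — and every 'No match' example lacks it.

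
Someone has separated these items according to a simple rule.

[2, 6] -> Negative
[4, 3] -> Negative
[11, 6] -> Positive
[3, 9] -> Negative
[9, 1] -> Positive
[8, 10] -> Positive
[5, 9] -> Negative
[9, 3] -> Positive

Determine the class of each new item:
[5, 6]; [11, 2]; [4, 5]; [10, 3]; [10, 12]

Negative, Positive, Negative, Positive, Positive

The rule appears to be: first ≥ 6.
[5, 6] → first 5 → Negative.
[11, 2] → first 11 → Positive.
[4, 5] → first 4 → Negative.
[10, 3] → first 10 → Positive.
[10, 12] → first 10 → Positive.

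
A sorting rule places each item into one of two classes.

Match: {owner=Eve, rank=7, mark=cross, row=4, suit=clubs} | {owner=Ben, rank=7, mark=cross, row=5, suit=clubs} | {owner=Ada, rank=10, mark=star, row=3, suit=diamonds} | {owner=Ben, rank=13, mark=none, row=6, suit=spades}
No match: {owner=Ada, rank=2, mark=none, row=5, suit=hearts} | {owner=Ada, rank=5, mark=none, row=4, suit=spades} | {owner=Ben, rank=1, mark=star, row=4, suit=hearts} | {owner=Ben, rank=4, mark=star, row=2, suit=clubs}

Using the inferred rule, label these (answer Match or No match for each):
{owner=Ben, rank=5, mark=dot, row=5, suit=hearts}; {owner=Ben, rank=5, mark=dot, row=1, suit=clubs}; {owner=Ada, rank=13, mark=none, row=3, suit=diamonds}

'Match' ⟺ rank ≥ 7.
{owner=Ben, rank=5, mark=dot, row=5, suit=hearts}: rank = 5 — lacks this property, so No match. {owner=Ben, rank=5, mark=dot, row=1, suit=clubs}: rank = 5 — lacks this property, so No match. {owner=Ada, rank=13, mark=none, row=3, suit=diamonds}: rank = 13 — checks out, so Match.

No match, No match, Match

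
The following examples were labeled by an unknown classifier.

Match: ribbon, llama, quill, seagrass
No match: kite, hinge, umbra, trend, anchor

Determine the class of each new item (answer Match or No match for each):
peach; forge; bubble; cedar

'Match' ⟺ has a double letter.
peach: no doubled letter — does not fit, so No match. forge: no doubled letter — does not fit, so No match. bubble: 'bb' doubled — passes, so Match. cedar: no doubled letter — does not fit, so No match.

No match, No match, Match, No match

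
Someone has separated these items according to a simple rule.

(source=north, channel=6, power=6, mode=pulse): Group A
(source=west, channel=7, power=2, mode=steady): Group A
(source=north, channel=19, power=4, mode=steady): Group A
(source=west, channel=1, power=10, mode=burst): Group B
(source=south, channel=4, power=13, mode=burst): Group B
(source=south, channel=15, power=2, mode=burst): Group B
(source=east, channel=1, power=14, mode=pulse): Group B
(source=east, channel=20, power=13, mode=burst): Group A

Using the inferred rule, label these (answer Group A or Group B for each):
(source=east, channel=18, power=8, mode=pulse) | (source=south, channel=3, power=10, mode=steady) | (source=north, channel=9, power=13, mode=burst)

The distinguishing property — channel ≥ 6 AND channel ≠ 15 — holds for all the 'Group A' cases and none of the 'Group B' cases.
Group A: (source=east, channel=18, power=8, mode=pulse), since channel = 18.
Group B: (source=south, channel=3, power=10, mode=steady), since channel = 3.
Group A: (source=north, channel=9, power=13, mode=burst), since channel = 9.

Group A, Group B, Group A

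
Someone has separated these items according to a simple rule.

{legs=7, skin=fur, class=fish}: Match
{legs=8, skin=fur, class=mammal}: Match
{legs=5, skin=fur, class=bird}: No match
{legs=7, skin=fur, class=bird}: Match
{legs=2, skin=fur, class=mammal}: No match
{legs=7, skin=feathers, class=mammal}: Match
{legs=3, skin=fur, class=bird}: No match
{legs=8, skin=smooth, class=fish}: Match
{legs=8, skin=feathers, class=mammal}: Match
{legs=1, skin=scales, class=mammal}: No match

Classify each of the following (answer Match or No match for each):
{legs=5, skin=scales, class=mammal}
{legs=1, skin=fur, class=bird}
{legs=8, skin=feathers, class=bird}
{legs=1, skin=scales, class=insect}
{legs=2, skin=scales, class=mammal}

The distinguishing property — legs ≥ 7 — holds for all the 'Match' cases and none of the 'No match' cases.
{legs=5, skin=scales, class=mammal}: No match (legs = 5). {legs=1, skin=fur, class=bird}: No match (legs = 1). {legs=8, skin=feathers, class=bird}: Match (legs = 8). {legs=1, skin=scales, class=insect}: No match (legs = 1). {legs=2, skin=scales, class=mammal}: No match (legs = 2).

No match, No match, Match, No match, No match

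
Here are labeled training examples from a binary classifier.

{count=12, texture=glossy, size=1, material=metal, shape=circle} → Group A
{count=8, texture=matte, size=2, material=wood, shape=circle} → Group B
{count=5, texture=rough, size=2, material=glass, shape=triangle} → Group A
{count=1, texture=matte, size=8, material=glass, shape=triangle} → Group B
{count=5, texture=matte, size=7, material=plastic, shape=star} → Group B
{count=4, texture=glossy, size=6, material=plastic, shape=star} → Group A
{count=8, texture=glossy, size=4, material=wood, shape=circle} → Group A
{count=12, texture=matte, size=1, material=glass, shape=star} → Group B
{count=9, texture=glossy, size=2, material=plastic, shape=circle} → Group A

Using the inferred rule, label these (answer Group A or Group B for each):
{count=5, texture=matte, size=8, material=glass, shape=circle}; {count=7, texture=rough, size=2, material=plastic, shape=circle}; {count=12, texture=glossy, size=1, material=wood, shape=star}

Group B, Group A, Group A

The common property of the 'Group A' items is: texture is not matte. No 'Group B' item has it.
{count=5, texture=matte, size=8, material=glass, shape=circle} — texture is matte, hence Group B.
{count=7, texture=rough, size=2, material=plastic, shape=circle} — texture is rough, hence Group A.
{count=12, texture=glossy, size=1, material=wood, shape=star} — texture is glossy, hence Group A.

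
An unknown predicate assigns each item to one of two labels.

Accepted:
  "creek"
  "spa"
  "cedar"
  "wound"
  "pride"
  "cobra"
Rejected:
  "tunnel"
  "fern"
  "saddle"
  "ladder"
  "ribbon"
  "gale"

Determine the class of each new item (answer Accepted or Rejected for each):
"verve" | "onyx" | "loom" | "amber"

Comparing the two groups points to one rule — odd length.

Accepted, Rejected, Rejected, Accepted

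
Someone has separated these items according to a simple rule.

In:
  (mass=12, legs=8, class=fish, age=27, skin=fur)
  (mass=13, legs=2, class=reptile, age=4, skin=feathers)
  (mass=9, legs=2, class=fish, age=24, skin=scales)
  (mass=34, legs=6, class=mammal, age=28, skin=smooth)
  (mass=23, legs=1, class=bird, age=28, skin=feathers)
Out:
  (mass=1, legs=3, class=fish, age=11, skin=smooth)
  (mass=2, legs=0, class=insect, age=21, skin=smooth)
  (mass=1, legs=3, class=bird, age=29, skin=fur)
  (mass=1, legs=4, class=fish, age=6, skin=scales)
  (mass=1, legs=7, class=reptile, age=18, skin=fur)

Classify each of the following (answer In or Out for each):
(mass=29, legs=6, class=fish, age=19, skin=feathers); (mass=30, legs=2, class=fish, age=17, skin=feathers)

In, In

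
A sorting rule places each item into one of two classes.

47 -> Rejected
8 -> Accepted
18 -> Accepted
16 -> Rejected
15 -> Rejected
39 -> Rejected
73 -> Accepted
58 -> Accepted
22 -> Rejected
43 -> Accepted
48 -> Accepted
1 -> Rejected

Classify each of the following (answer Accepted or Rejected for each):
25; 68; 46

One predicate separates the groups cleanly: ≡ 3 (mod 5).
25 — 25 mod 5 = 0, hence Rejected.
68 — 68 mod 5 = 3, hence Accepted.
46 — 46 mod 5 = 1, hence Rejected.

Rejected, Accepted, Rejected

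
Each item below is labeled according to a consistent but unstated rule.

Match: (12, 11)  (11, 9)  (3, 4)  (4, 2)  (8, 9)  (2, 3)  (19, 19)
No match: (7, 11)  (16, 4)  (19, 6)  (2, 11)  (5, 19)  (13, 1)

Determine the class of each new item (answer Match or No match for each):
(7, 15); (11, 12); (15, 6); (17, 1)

The common property of the 'Match' items is: |first − second| ≤ 2. No 'No match' item has it.

No match, Match, No match, No match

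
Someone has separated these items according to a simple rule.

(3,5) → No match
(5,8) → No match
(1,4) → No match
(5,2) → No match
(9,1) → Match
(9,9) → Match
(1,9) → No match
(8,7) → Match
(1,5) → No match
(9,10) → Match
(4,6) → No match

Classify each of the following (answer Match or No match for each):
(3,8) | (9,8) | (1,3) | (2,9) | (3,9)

No match, Match, No match, No match, No match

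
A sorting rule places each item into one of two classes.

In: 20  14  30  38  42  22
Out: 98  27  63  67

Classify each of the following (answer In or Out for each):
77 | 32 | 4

Out, In, In

The pattern is that an item is 'In' exactly when: even AND at most 42.
77 — 77 is odd, 77 > 42, hence Out.
32 — 32 is even, 32 ≤ 42, hence In.
4 — 4 is even, 4 ≤ 42, hence In.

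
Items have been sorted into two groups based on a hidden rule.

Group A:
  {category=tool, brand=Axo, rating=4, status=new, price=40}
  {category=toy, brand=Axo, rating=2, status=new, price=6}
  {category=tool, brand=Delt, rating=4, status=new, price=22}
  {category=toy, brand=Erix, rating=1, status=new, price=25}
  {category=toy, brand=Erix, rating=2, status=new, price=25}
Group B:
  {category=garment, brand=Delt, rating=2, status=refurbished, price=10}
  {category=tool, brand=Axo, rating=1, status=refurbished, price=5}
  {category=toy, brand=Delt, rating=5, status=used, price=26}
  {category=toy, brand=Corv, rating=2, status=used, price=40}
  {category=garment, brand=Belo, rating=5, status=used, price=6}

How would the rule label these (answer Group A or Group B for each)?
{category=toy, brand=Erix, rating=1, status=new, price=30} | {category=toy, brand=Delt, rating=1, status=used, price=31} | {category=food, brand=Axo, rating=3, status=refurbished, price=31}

Group A, Group B, Group B

The common property of the 'Group A' items is: status is new. No 'Group B' item has it.
{category=toy, brand=Erix, rating=1, status=new, price=30} → status is new → Group A. {category=toy, brand=Delt, rating=1, status=used, price=31} → status is used → Group B. {category=food, brand=Axo, rating=3, status=refurbished, price=31} → status is refurbished → Group B.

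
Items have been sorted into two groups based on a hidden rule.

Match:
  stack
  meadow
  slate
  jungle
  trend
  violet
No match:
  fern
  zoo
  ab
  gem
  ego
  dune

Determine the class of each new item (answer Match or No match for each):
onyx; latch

Every 'Match' example satisfies: length ≥ 5. None of the 'No match' examples do.
onyx: length 4, doesn't qualify → No match. latch: length 5, fits → Match.

No match, Match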